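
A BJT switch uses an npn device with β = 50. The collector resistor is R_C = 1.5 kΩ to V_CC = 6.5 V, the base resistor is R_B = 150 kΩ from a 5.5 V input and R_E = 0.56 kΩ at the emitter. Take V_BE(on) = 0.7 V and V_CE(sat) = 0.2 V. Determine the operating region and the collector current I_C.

Assume active. Base-emitter loop: I_B = (V_BB − V_BE)/(R_B + (β+1)R_E) = (5.5 − 0.7)/(150 + 51×0.56) = 0.0269 mA.
I_C = β·I_B = 50×0.0269 = 1.34 mA.
V_CE = V_CC − I_C·R_C − I_E·R_E = 6.5 − 1.34×1.5 − 1.37×0.56 = 3.72 V > V_CE(sat), so the active-region assumption holds.

active; I_C ≈ 1.3 mA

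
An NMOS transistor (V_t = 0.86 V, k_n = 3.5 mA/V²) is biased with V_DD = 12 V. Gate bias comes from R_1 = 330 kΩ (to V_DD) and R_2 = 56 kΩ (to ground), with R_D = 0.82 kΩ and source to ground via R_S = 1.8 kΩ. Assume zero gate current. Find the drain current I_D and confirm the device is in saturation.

V_G = V_DD·R_2/(R_1+R_2) = 12×56/386 = 1.74 V.
Assume saturation: I_D = (k_n/2)(V_GS − V_t)² with V_GS = V_G − I_D·R_S = 1.74 − 1.8·I_D.
Substituting gives 5.67·I_D² − 6.55·I_D + 1.36 = 0, with roots I_D = 0.271 or 0.884 mA.
The root I_D = 0.884 mA gives V_GS = 0.149 V ≤ V_t, so take I_D = 0.271 mA.
Then V_GS = 1.25 V and V_DS = V_DD − I_D(R_D+R_S) = 12 − 0.271×2.62 = 11.3 V.
Saturation requires V_DS ≥ V_GS − V_t = 0.393 V; 11.3 ≥ 0.393 ✓.

I_D ≈ 0.27 mA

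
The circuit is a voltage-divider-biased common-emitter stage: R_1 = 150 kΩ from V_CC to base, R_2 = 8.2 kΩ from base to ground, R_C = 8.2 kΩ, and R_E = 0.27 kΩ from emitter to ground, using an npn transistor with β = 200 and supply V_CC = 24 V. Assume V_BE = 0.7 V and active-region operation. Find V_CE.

V_CE ≈ 9.1 V

Thevenize the base divider: V_Th = V_CC·R_2/(R_1+R_2) = 24×8.2/158 = 1.24 V, R_Th = R_1‖R_2 = 7.77 kΩ.
Base-emitter loop: V_Th = I_B·R_Th + V_BE + (β+1)I_B·R_E, so I_B = (1.24 − 0.7) / (7.77 + 201×0.27) = 0.00877 mA.
I_C = β·I_B = 200×0.00877 = 1.75 mA, and I_E = (β+1)I_B = 1.76 mA.
V_CE = V_CC − I_C·R_C − I_E·R_E = 24 − 1.75×8.2 − 1.76×0.27 = 9.15 V.
V_CE = 9.15 V > 0.2 V confirms active-region operation.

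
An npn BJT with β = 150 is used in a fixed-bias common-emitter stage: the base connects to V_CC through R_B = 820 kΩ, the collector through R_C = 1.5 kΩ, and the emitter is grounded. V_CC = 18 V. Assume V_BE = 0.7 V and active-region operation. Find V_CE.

V_CE ≈ 13 V

Base loop: V_CC = I_B·R_B + V_BE, so I_B = (18 − 0.7)/820 kΩ = 0.0211 mA.
In the active region I_C = β·I_B = 150 × 0.0211 = 3.16 mA.
Collector loop: V_CE = V_CC − I_C·R_C = 18 − 3.16×1.5 = 13.3 V.
Since V_CE = 13.3 V > V_CE(sat) ≈ 0.2 V, the transistor is in the active region as assumed.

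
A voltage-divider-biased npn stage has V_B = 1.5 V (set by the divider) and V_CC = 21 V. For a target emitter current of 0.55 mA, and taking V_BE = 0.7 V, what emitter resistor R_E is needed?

V_E = V_B − V_BE = 1.5 − 0.7 = 0.8 V.
R_E = V_E / I_E = 0.8 / 0.55 = 1.45 kΩ.

R_E ≈ 1.5 kΩ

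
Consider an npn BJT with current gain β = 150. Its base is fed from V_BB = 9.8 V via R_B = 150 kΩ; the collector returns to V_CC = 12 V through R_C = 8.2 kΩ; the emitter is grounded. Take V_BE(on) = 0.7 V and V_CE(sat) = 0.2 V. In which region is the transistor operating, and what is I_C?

saturation; I_C ≈ 1.4 mA

Assume active: I_B = (9.8 − 0.7)/150 = 0.0607 mA, giving I_C = β·I_B = 9.1 mA.
But then V_CE = 12 − 9.1×8.2 = -62.6 V < V_CE(sat) = 0.2 V — impossible in the active region.
So the transistor is saturated. With V_CE = 0.2 V, I_C = (V_CC − 0.2)/R_C = 11.8/8.2 = 1.44 mA.
Check: β·I_B = 9.1 mA > I_C = 1.44 mA, confirming saturation.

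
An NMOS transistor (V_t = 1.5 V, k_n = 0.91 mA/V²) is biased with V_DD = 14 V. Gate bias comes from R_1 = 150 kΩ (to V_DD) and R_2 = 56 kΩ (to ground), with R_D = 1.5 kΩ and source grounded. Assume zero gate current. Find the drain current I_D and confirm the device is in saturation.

I_D ≈ 2.4 mA

V_G = V_DD·R_2/(R_1+R_2) = 14×56/206 = 3.81 V. With the source grounded, V_GS = V_G = 3.81 V.
Assume saturation: I_D = (k_n/2)(V_GS − V_t)² = (0.91/2)×(3.81 − 1.5)² = 0.455×2.31² = 2.42 mA.
V_DS = V_DD − I_D·R_D = 14 − 2.42×1.5 = 10.4 V.
Saturation requires V_DS ≥ V_GS − V_t = 2.31 V; 10.4 ≥ 2.31 ✓.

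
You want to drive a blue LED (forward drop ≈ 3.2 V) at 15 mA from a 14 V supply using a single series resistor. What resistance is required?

R ≈ 0.72 kΩ

The resistor drops V_S − V_D = 14 − 3.2 = 10.8 V at 15 mA.
R = 10.8 V / 15 mA = 0.72 kΩ.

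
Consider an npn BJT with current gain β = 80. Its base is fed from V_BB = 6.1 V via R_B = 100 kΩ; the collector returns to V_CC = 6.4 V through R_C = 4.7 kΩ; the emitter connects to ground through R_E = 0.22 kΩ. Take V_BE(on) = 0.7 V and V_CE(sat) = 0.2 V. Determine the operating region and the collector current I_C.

saturation; I_C ≈ 1.3 mA

Assume active: I_B = (6.1 − 0.7)/(100 + 81×0.22) = 0.0458 mA, I_C = β·I_B = 3.67 mA.
Then V_CE = 6.4 − 3.67×4.7 − 3.71×0.22 = -11.6 V < 0.2 V — the active assumption fails.
Re-solve with V_CE = 0.2 V. KCL at the emitter: V_E/R_E = (V_BB−0.7−V_E)/R_B + (V_CC−0.2−V_E)/R_C, giving V_E = 0.288 V.
I_C = (V_CC − 0.2 − V_E)/R_C = (6.2 − 0.288)/4.7 = 1.26 mA.
Check: I_B = (5.4 − 0.288)/100 = 0.0511 mA, and β·I_B = 4.09 mA > I_C, confirming saturation.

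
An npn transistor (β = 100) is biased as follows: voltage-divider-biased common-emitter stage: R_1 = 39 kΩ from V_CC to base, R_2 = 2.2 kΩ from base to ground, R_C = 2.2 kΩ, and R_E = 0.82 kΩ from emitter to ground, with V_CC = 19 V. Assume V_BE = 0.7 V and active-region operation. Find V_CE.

Thevenize the base divider: V_Th = V_CC·R_2/(R_1+R_2) = 19×2.2/41.2 = 1.01 V, R_Th = R_1‖R_2 = 2.08 kΩ.
Base-emitter loop: V_Th = I_B·R_Th + V_BE + (β+1)I_B·R_E, so I_B = (1.01 − 0.7) / (2.08 + 101×0.82) = 0.0037 mA.
I_C = β·I_B = 100×0.0037 = 0.37 mA, and I_E = (β+1)I_B = 0.374 mA.
V_CE = V_CC − I_C·R_C − I_E·R_E = 19 − 0.37×2.2 − 0.374×0.82 = 17.9 V.
V_CE = 17.9 V > 0.2 V confirms active-region operation.

V_CE ≈ 18 V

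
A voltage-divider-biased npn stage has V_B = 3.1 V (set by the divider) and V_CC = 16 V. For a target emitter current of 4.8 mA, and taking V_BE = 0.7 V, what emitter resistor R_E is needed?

R_E ≈ 0.5 kΩ

V_E = V_B − V_BE = 3.1 − 0.7 = 2.4 V.
R_E = V_E / I_E = 2.4 / 4.8 = 0.5 kΩ.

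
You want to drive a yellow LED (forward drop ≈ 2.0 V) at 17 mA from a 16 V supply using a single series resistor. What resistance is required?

The resistor drops V_S − V_D = 16 − 2.0 = 14 V at 17 mA.
R = 14 V / 17 mA = 0.824 kΩ.

R ≈ 0.82 kΩ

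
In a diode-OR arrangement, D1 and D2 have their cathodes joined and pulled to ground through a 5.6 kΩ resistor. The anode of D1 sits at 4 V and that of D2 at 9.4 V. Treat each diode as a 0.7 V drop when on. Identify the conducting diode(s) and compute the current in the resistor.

Only D2 conducts; I_R ≈ 1.6 mA

Assume both conduct. Then node N would need to be at both 4−0.7 = 3.3 V and 9.4−0.7 = 8.7 V, which is impossible.
Assume only D2 conducts: V_N = 9.4 − 0.7 = 8.7 V, so I_R = 8.7/5.6 = 1.55 mA.
Check D1: its anode-to-cathode voltage is 4 − 8.7 = -4.7 V < 0.7 V, so it is off. The assumption is consistent.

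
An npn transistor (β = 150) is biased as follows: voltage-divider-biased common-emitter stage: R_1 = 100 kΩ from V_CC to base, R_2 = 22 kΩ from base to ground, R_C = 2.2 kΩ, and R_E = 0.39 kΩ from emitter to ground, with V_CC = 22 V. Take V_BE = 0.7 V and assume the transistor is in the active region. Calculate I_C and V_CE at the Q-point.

Thevenize the base divider: V_Th = V_CC·R_2/(R_1+R_2) = 22×22/122 = 3.97 V, R_Th = R_1‖R_2 = 18 kΩ.
Base-emitter loop: V_Th = I_B·R_Th + V_BE + (β+1)I_B·R_E, so I_B = (3.97 − 0.7) / (18 + 151×0.39) = 0.0425 mA.
I_C = β·I_B = 150×0.0425 = 6.37 mA, and I_E = (β+1)I_B = 6.41 mA.
V_CE = V_CC − I_C·R_C − I_E·R_E = 22 − 6.37×2.2 − 6.41×0.39 = 5.48 V.
V_CE = 5.48 V > 0.2 V confirms active-region operation.

I_C ≈ 6.4 mA, V_CE ≈ 5.5 V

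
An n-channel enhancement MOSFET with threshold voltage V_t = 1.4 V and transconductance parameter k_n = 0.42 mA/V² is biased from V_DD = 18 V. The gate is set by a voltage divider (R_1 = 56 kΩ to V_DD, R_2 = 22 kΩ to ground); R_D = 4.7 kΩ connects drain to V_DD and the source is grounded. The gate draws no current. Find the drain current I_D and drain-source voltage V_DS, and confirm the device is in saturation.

I_D ≈ 2.8 mA, V_DS ≈ 4.7 V

V_G = V_DD·R_2/(R_1+R_2) = 18×22/78 = 5.08 V. With the source grounded, V_GS = V_G = 5.08 V.
Assume saturation: I_D = (k_n/2)(V_GS − V_t)² = (0.42/2)×(5.08 − 1.4)² = 0.21×3.68² = 2.84 mA.
V_DS = V_DD − I_D·R_D = 18 − 2.84×4.7 = 4.66 V.
Saturation requires V_DS ≥ V_GS − V_t = 3.68 V; 4.66 ≥ 3.68 ✓.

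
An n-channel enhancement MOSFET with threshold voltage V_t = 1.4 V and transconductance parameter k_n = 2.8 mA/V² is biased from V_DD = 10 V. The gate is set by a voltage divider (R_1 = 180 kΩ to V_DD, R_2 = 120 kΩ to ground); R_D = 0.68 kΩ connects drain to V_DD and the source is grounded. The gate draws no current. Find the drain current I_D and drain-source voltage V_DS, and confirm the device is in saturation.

V_G = V_DD·R_2/(R_1+R_2) = 10×120/300 = 4 V. With the source grounded, V_GS = V_G = 4 V.
Assume saturation: I_D = (k_n/2)(V_GS − V_t)² = (2.8/2)×(4 − 1.4)² = 1.4×2.6² = 9.46 mA.
V_DS = V_DD − I_D·R_D = 10 − 9.46×0.68 = 3.56 V.
Saturation requires V_DS ≥ V_GS − V_t = 2.6 V; 3.56 ≥ 2.6 ✓.

I_D ≈ 9.5 mA, V_DS ≈ 3.6 V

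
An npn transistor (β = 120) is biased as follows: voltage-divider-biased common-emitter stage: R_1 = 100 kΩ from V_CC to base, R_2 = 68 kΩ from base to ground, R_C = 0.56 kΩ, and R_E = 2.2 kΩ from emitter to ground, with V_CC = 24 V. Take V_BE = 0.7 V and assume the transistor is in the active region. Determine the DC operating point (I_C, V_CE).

Thevenize the base divider: V_Th = V_CC·R_2/(R_1+R_2) = 24×68/168 = 9.71 V, R_Th = R_1‖R_2 = 40.5 kΩ.
Base-emitter loop: V_Th = I_B·R_Th + V_BE + (β+1)I_B·R_E, so I_B = (9.71 − 0.7) / (40.5 + 121×2.2) = 0.0294 mA.
I_C = β·I_B = 120×0.0294 = 3.53 mA, and I_E = (β+1)I_B = 3.56 mA.
V_CE = V_CC − I_C·R_C − I_E·R_E = 24 − 3.53×0.56 − 3.56×2.2 = 14.2 V.
V_CE = 14.2 V > 0.2 V confirms active-region operation.

I_C ≈ 3.5 mA, V_CE ≈ 14 V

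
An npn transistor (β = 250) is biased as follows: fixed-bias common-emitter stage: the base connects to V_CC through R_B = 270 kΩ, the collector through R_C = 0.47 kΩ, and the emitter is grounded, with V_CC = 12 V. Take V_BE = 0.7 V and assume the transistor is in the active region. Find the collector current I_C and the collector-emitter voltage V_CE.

Base loop: V_CC = I_B·R_B + V_BE, so I_B = (12 − 0.7)/270 kΩ = 0.0419 mA.
In the active region I_C = β·I_B = 250 × 0.0419 = 10.5 mA.
Collector loop: V_CE = V_CC − I_C·R_C = 12 − 10.5×0.47 = 7.08 V.
Since V_CE = 7.08 V > V_CE(sat) ≈ 0.2 V, the transistor is in the active region as assumed.

I_C ≈ 10 mA, V_CE ≈ 7.1 V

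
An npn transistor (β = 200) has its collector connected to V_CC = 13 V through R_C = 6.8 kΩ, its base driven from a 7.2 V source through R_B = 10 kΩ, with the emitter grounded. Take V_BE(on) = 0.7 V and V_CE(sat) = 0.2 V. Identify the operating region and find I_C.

Assume active: I_B = (7.2 − 0.7)/10 = 0.65 mA, giving I_C = β·I_B = 130 mA.
But then V_CE = 13 − 130×6.8 = -871 V < V_CE(sat) = 0.2 V — impossible in the active region.
So the transistor is saturated. With V_CE = 0.2 V, I_C = (V_CC − 0.2)/R_C = 12.8/6.8 = 1.88 mA.
Check: β·I_B = 130 mA > I_C = 1.88 mA, confirming saturation.

saturation; I_C ≈ 1.9 mA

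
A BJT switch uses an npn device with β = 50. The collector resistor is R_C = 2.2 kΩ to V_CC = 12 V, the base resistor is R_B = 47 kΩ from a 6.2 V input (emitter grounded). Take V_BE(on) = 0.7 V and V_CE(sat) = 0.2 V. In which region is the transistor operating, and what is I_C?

saturation; I_C ≈ 5.4 mA

Assume active: I_B = (6.2 − 0.7)/47 = 0.117 mA, giving I_C = β·I_B = 5.85 mA.
But then V_CE = 12 − 5.85×2.2 = -0.872 V < V_CE(sat) = 0.2 V — impossible in the active region.
So the transistor is saturated. With V_CE = 0.2 V, I_C = (V_CC − 0.2)/R_C = 11.8/2.2 = 5.36 mA.
Check: β·I_B = 5.85 mA > I_C = 5.36 mA, confirming saturation.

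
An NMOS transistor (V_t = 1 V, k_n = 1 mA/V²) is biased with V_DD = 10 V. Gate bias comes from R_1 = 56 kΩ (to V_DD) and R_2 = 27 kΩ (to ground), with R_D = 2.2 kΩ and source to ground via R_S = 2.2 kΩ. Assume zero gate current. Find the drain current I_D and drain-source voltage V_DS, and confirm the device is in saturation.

V_G = V_DD·R_2/(R_1+R_2) = 10×27/83 = 3.25 V.
Assume saturation: I_D = (k_n/2)(V_GS − V_t)² with V_GS = V_G − I_D·R_S = 3.25 − 2.2·I_D.
Substituting gives 2.42·I_D² − 5.96·I_D + 2.54 = 0, with roots I_D = 0.548 or 1.91 mA.
The root I_D = 1.91 mA gives V_GS = -0.956 V ≤ V_t, so take I_D = 0.548 mA.
Then V_GS = 2.05 V and V_DS = V_DD − I_D(R_D+R_S) = 10 − 0.548×4.4 = 7.59 V.
Saturation requires V_DS ≥ V_GS − V_t = 1.05 V; 7.59 ≥ 1.05 ✓.

I_D ≈ 0.55 mA, V_DS ≈ 7.6 V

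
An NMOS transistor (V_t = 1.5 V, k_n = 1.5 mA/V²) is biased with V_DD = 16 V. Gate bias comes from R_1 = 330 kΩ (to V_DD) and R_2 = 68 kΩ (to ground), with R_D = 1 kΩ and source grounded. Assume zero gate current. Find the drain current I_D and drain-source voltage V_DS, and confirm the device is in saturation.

V_G = V_DD·R_2/(R_1+R_2) = 16×68/398 = 2.73 V. With the source grounded, V_GS = V_G = 2.73 V.
Assume saturation: I_D = (k_n/2)(V_GS − V_t)² = (1.5/2)×(2.73 − 1.5)² = 0.75×1.23² = 1.14 mA.
V_DS = V_DD − I_D·R_D = 16 − 1.14×1 = 14.9 V.
Saturation requires V_DS ≥ V_GS − V_t = 1.23 V; 14.9 ≥ 1.23 ✓.

I_D ≈ 1.1 mA, V_DS ≈ 15 V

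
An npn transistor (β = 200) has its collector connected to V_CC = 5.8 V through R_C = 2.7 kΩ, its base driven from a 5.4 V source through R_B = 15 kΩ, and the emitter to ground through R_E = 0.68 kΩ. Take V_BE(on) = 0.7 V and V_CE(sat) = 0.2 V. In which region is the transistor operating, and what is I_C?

saturation; I_C ≈ 1.6 mA

Assume active: I_B = (5.4 − 0.7)/(15 + 201×0.68) = 0.031 mA, I_C = β·I_B = 6.2 mA.
Then V_CE = 5.8 − 6.2×2.7 − 6.23×0.68 = -15.2 V < 0.2 V — the active assumption fails.
Re-solve with V_CE = 0.2 V. KCL at the emitter: V_E/R_E = (V_BB−0.7−V_E)/R_B + (V_CC−0.2−V_E)/R_C, giving V_E = 1.25 V.
I_C = (V_CC − 0.2 − V_E)/R_C = (5.6 − 1.25)/2.7 = 1.61 mA.
Check: I_B = (4.7 − 1.25)/15 = 0.23 mA, and β·I_B = 46 mA > I_C, confirming saturation.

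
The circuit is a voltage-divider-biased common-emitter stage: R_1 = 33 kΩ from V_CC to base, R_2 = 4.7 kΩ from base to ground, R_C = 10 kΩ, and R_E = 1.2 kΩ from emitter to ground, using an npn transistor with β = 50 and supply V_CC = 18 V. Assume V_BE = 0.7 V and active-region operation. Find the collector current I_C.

I_C ≈ 1.2 mA

Thevenize the base divider: V_Th = V_CC·R_2/(R_1+R_2) = 18×4.7/37.7 = 2.24 V, R_Th = R_1‖R_2 = 4.11 kΩ.
Base-emitter loop: V_Th = I_B·R_Th + V_BE + (β+1)I_B·R_E, so I_B = (2.24 − 0.7) / (4.11 + 51×1.2) = 0.0236 mA.
I_C = β·I_B = 50×0.0236 = 1.18 mA, and I_E = (β+1)I_B = 1.21 mA.
V_CE = V_CC − I_C·R_C − I_E·R_E = 18 − 1.18×10 − 1.21×1.2 = 4.73 V.
V_CE = 4.73 V > 0.2 V confirms active-region operation.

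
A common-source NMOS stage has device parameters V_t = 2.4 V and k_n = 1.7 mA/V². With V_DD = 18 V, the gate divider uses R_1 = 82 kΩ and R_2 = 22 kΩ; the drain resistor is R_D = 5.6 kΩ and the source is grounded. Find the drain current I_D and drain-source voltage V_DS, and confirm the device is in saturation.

V_G = V_DD·R_2/(R_1+R_2) = 18×22/104 = 3.81 V. With the source grounded, V_GS = V_G = 3.81 V.
Assume saturation: I_D = (k_n/2)(V_GS − V_t)² = (1.7/2)×(3.81 − 2.4)² = 0.85×1.41² = 1.68 mA.
V_DS = V_DD − I_D·R_D = 18 − 1.68×5.6 = 8.57 V.
Saturation requires V_DS ≥ V_GS − V_t = 1.41 V; 8.57 ≥ 1.41 ✓.

I_D ≈ 1.7 mA, V_DS ≈ 8.6 V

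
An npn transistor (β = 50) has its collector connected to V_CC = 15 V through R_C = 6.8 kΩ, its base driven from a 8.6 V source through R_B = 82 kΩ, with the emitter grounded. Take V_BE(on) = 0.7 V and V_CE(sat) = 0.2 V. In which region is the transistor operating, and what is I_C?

saturation; I_C ≈ 2.2 mA

Assume active: I_B = (8.6 − 0.7)/82 = 0.0963 mA, giving I_C = β·I_B = 4.82 mA.
But then V_CE = 15 − 4.82×6.8 = -17.8 V < V_CE(sat) = 0.2 V — impossible in the active region.
So the transistor is saturated. With V_CE = 0.2 V, I_C = (V_CC − 0.2)/R_C = 14.8/6.8 = 2.18 mA.
Check: β·I_B = 4.82 mA > I_C = 2.18 mA, confirming saturation.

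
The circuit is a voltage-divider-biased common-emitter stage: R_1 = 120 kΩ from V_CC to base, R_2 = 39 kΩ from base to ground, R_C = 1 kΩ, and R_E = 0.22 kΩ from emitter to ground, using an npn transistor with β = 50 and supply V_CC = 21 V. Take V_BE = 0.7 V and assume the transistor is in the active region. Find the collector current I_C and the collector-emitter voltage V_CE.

Thevenize the base divider: V_Th = V_CC·R_2/(R_1+R_2) = 21×39/159 = 5.15 V, R_Th = R_1‖R_2 = 29.4 kΩ.
Base-emitter loop: V_Th = I_B·R_Th + V_BE + (β+1)I_B·R_E, so I_B = (5.15 − 0.7) / (29.4 + 51×0.22) = 0.109 mA.
I_C = β·I_B = 50×0.109 = 5.47 mA, and I_E = (β+1)I_B = 5.58 mA.
V_CE = V_CC − I_C·R_C − I_E·R_E = 21 − 5.47×1 − 5.58×0.22 = 14.3 V.
V_CE = 14.3 V > 0.2 V confirms active-region operation.

I_C ≈ 5.5 mA, V_CE ≈ 14 V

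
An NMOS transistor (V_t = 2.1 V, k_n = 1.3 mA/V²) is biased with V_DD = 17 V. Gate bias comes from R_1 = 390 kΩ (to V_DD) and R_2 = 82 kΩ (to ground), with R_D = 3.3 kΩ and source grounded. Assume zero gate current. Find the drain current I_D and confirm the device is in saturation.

I_D ≈ 0.47 mA

V_G = V_DD·R_2/(R_1+R_2) = 17×82/472 = 2.95 V. With the source grounded, V_GS = V_G = 2.95 V.
Assume saturation: I_D = (k_n/2)(V_GS − V_t)² = (1.3/2)×(2.95 − 2.1)² = 0.65×0.853² = 0.473 mA.
V_DS = V_DD − I_D·R_D = 17 − 0.473×3.3 = 15.4 V.
Saturation requires V_DS ≥ V_GS − V_t = 0.853 V; 15.4 ≥ 0.853 ✓.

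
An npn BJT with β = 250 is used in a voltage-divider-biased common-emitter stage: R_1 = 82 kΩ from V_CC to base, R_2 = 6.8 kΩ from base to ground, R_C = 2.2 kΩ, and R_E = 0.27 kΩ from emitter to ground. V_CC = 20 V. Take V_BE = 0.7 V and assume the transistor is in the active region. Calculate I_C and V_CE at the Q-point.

Thevenize the base divider: V_Th = V_CC·R_2/(R_1+R_2) = 20×6.8/88.8 = 1.53 V, R_Th = R_1‖R_2 = 6.28 kΩ.
Base-emitter loop: V_Th = I_B·R_Th + V_BE + (β+1)I_B·R_E, so I_B = (1.53 − 0.7) / (6.28 + 251×0.27) = 0.0112 mA.
I_C = β·I_B = 250×0.0112 = 2.81 mA, and I_E = (β+1)I_B = 2.82 mA.
V_CE = V_CC − I_C·R_C − I_E·R_E = 20 − 2.81×2.2 − 2.82×0.27 = 13.1 V.
V_CE = 13.1 V > 0.2 V confirms active-region operation.

I_C ≈ 2.8 mA, V_CE ≈ 13 V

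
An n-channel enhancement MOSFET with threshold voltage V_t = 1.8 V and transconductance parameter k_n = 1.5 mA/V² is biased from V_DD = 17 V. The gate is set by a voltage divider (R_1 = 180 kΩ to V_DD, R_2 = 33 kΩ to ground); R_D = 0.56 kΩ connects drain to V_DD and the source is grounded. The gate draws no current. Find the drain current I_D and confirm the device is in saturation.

V_G = V_DD·R_2/(R_1+R_2) = 17×33/213 = 2.63 V. With the source grounded, V_GS = V_G = 2.63 V.
Assume saturation: I_D = (k_n/2)(V_GS − V_t)² = (1.5/2)×(2.63 − 1.8)² = 0.75×0.834² = 0.521 mA.
V_DS = V_DD − I_D·R_D = 17 − 0.521×0.56 = 16.7 V.
Saturation requires V_DS ≥ V_GS − V_t = 0.834 V; 16.7 ≥ 0.834 ✓.

I_D ≈ 0.52 mA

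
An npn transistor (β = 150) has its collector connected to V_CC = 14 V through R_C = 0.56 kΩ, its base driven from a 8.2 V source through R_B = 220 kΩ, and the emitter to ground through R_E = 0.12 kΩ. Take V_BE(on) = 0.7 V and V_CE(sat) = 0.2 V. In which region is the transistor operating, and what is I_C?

Assume active. Base-emitter loop: I_B = (V_BB − V_BE)/(R_B + (β+1)R_E) = (8.2 − 0.7)/(220 + 151×0.12) = 0.0315 mA.
I_C = β·I_B = 150×0.0315 = 4.72 mA.
V_CE = V_CC − I_C·R_C − I_E·R_E = 14 − 4.72×0.56 − 4.76×0.12 = 10.8 V > V_CE(sat), so the active-region assumption holds.

active; I_C ≈ 4.7 mA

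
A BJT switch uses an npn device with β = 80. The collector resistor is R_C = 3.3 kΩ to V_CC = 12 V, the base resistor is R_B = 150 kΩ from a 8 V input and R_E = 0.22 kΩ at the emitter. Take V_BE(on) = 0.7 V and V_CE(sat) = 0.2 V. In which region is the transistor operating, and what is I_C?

saturation; I_C ≈ 3.3 mA

Assume active: I_B = (8 − 0.7)/(150 + 81×0.22) = 0.0435 mA, I_C = β·I_B = 3.48 mA.
Then V_CE = 12 − 3.48×3.3 − 3.52×0.22 = -0.259 V < 0.2 V — the active assumption fails.
Re-solve with V_CE = 0.2 V. KCL at the emitter: V_E/R_E = (V_BB−0.7−V_E)/R_B + (V_CC−0.2−V_E)/R_C, giving V_E = 0.747 V.
I_C = (V_CC − 0.2 − V_E)/R_C = (11.8 − 0.747)/3.3 = 3.35 mA.
Check: I_B = (7.3 − 0.747)/150 = 0.0437 mA, and β·I_B = 3.5 mA > I_C, confirming saturation.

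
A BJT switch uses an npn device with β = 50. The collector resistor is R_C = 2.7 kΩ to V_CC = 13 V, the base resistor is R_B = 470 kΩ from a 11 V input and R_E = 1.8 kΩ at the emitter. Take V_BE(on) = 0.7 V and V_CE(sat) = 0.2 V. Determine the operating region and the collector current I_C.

Assume active. Base-emitter loop: I_B = (V_BB − V_BE)/(R_B + (β+1)R_E) = (11 − 0.7)/(470 + 51×1.8) = 0.0183 mA.
I_C = β·I_B = 50×0.0183 = 0.917 mA.
V_CE = V_CC − I_C·R_C − I_E·R_E = 13 − 0.917×2.7 − 0.935×1.8 = 8.84 V > V_CE(sat), so the active-region assumption holds.

active; I_C ≈ 0.92 mA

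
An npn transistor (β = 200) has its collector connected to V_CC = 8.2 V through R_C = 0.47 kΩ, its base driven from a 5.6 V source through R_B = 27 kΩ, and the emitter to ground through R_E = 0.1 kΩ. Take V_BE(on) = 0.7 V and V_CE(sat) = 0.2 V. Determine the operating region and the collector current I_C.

saturation; I_C ≈ 14 mA

Assume active: I_B = (5.6 − 0.7)/(27 + 201×0.1) = 0.104 mA, I_C = β·I_B = 20.8 mA.
Then V_CE = 8.2 − 20.8×0.47 − 20.9×0.1 = -3.67 V < 0.2 V — the active assumption fails.
Re-solve with V_CE = 0.2 V. KCL at the emitter: V_E/R_E = (V_BB−0.7−V_E)/R_B + (V_CC−0.2−V_E)/R_C, giving V_E = 1.41 V.
I_C = (V_CC − 0.2 − V_E)/R_C = (8 − 1.41)/0.47 = 14 mA.
Check: I_B = (4.9 − 1.41)/27 = 0.129 mA, and β·I_B = 25.8 mA > I_C, confirming saturation.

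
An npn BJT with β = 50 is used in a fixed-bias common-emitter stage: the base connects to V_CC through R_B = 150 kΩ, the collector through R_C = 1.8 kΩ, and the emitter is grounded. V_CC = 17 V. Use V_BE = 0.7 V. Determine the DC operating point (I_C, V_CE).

I_C ≈ 5.4 mA, V_CE ≈ 7.2 V

Base loop: V_CC = I_B·R_B + V_BE, so I_B = (17 − 0.7)/150 kΩ = 0.109 mA.
In the active region I_C = β·I_B = 50 × 0.109 = 5.43 mA.
Collector loop: V_CE = V_CC − I_C·R_C = 17 − 5.43×1.8 = 7.22 V.
Since V_CE = 7.22 V > V_CE(sat) ≈ 0.2 V, the transistor is in the active region as assumed.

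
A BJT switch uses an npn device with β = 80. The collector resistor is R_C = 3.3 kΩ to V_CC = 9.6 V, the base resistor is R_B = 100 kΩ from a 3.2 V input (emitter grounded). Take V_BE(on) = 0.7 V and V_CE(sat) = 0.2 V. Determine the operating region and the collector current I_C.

active; I_C ≈ 2 mA

Assume active. Base-emitter loop: I_B = (V_BB − V_BE)/R_B = (3.2 − 0.7)/100 = 0.025 mA.
I_C = β·I_B = 80×0.025 = 2 mA.
V_CE = V_CC − I_C·R_C = 9.6 − 2×3.3 = 3 V > V_CE(sat), so the active-region assumption holds.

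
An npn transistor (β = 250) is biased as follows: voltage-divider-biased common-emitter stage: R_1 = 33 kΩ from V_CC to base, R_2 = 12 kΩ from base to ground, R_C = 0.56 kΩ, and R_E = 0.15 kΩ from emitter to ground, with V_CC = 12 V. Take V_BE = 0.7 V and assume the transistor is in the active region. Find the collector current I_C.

I_C ≈ 13 mA

Thevenize the base divider: V_Th = V_CC·R_2/(R_1+R_2) = 12×12/45 = 3.2 V, R_Th = R_1‖R_2 = 8.8 kΩ.
Base-emitter loop: V_Th = I_B·R_Th + V_BE + (β+1)I_B·R_E, so I_B = (3.2 − 0.7) / (8.8 + 251×0.15) = 0.0538 mA.
I_C = β·I_B = 250×0.0538 = 13.5 mA, and I_E = (β+1)I_B = 13.5 mA.
V_CE = V_CC − I_C·R_C − I_E·R_E = 12 − 13.5×0.56 − 13.5×0.15 = 2.44 V.
V_CE = 2.44 V > 0.2 V confirms active-region operation.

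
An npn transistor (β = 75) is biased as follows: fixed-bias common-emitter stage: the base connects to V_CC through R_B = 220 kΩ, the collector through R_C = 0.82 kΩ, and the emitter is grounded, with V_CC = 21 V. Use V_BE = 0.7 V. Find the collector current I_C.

Base loop: V_CC = I_B·R_B + V_BE, so I_B = (21 − 0.7)/220 kΩ = 0.0923 mA.
In the active region I_C = β·I_B = 75 × 0.0923 = 6.92 mA.
Collector loop: V_CE = V_CC − I_C·R_C = 21 − 6.92×0.82 = 15.3 V.
Since V_CE = 15.3 V > V_CE(sat) ≈ 0.2 V, the transistor is in the active region as assumed.

I_C ≈ 6.9 mA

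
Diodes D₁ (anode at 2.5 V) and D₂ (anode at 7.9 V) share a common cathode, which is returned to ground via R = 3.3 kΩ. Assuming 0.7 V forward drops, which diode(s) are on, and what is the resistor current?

Only D₂ conducts; I_R ≈ 2.2 mA

Assume both conduct. Then node N would need to be at both 2.5−0.7 = 1.8 V and 7.9−0.7 = 7.2 V, which is impossible.
Assume only D₂ conducts: V_N = 7.9 − 0.7 = 7.2 V, so I_R = 7.2/3.3 = 2.18 mA.
Check D₁: its anode-to-cathode voltage is 2.5 − 7.2 = -4.7 V < 0.7 V, so it is off. The assumption is consistent.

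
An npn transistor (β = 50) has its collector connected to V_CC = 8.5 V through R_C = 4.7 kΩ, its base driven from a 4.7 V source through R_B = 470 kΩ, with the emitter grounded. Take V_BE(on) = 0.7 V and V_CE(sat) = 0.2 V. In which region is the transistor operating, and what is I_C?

active; I_C ≈ 0.43 mA

Assume active. Base-emitter loop: I_B = (V_BB − V_BE)/R_B = (4.7 − 0.7)/470 = 0.00851 mA.
I_C = β·I_B = 50×0.00851 = 0.426 mA.
V_CE = V_CC − I_C·R_C = 8.5 − 0.426×4.7 = 6.5 V > V_CE(sat), so the active-region assumption holds.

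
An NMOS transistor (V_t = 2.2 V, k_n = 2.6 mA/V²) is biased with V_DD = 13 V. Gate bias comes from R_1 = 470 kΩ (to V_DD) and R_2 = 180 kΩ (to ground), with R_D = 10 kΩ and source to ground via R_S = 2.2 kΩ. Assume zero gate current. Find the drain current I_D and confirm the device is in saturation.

V_G = V_DD·R_2/(R_1+R_2) = 13×180/650 = 3.6 V.
Assume saturation: I_D = (k_n/2)(V_GS − V_t)² with V_GS = V_G − I_D·R_S = 3.6 − 2.2·I_D.
Substituting gives 6.29·I_D² − 9.01·I_D + 2.55 = 0, with roots I_D = 0.388 or 1.04 mA.
The root I_D = 1.04 mA gives V_GS = 1.3 V ≤ V_t, so take I_D = 0.388 mA.
Then V_GS = 2.75 V and V_DS = V_DD − I_D(R_D+R_S) = 13 − 0.388×12.2 = 8.27 V.
Saturation requires V_DS ≥ V_GS − V_t = 0.546 V; 8.27 ≥ 0.546 ✓.

I_D ≈ 0.39 mA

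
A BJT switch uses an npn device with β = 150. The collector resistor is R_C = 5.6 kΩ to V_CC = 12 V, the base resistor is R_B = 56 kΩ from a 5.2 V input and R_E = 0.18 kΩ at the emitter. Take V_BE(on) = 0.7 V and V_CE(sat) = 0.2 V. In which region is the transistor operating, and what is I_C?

saturation; I_C ≈ 2 mA

Assume active: I_B = (5.2 − 0.7)/(56 + 151×0.18) = 0.0541 mA, I_C = β·I_B = 8.11 mA.
Then V_CE = 12 − 8.11×5.6 − 8.17×0.18 = -34.9 V < 0.2 V — the active assumption fails.
Re-solve with V_CE = 0.2 V. KCL at the emitter: V_E/R_E = (V_BB−0.7−V_E)/R_B + (V_CC−0.2−V_E)/R_C, giving V_E = 0.38 V.
I_C = (V_CC − 0.2 − V_E)/R_C = (11.8 − 0.38)/5.6 = 2.04 mA.
Check: I_B = (4.5 − 0.38)/56 = 0.0736 mA, and β·I_B = 11 mA > I_C, confirming saturation.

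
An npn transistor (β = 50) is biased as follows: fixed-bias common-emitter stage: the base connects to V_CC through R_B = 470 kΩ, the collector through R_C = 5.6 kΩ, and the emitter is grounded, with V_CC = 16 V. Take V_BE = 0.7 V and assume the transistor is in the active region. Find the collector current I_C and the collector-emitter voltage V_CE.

Base loop: V_CC = I_B·R_B + V_BE, so I_B = (16 − 0.7)/470 kΩ = 0.0326 mA.
In the active region I_C = β·I_B = 50 × 0.0326 = 1.63 mA.
Collector loop: V_CE = V_CC − I_C·R_C = 16 − 1.63×5.6 = 6.89 V.
Since V_CE = 6.89 V > V_CE(sat) ≈ 0.2 V, the transistor is in the active region as assumed.

I_C ≈ 1.6 mA, V_CE ≈ 6.9 V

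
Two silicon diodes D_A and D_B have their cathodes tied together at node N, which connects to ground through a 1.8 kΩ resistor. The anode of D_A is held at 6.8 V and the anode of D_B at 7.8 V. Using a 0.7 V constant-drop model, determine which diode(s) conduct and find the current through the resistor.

Assume both conduct. Then node N would need to be at both 6.8−0.7 = 6.1 V and 7.8−0.7 = 7.1 V, which is impossible.
Assume only D_B conducts: V_N = 7.8 − 0.7 = 7.1 V, so I_R = 7.1/1.8 = 3.94 mA.
Check D_A: its anode-to-cathode voltage is 6.8 − 7.1 = -0.3 V < 0.7 V, so it is off. The assumption is consistent.

Only D_B conducts; I_R ≈ 3.9 mA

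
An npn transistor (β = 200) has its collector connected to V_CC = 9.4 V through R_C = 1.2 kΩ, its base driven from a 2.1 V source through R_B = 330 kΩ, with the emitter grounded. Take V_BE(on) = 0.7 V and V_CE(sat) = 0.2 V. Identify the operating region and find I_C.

Assume active. Base-emitter loop: I_B = (V_BB − V_BE)/R_B = (2.1 − 0.7)/330 = 0.00424 mA.
I_C = β·I_B = 200×0.00424 = 0.848 mA.
V_CE = V_CC − I_C·R_C = 9.4 − 0.848×1.2 = 8.38 V > V_CE(sat), so the active-region assumption holds.

active; I_C ≈ 0.85 mA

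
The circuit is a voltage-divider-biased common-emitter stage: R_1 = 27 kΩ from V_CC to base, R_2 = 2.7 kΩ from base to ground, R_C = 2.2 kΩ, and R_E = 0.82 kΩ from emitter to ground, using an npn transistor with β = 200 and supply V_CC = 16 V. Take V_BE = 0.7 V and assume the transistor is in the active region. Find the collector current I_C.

Thevenize the base divider: V_Th = V_CC·R_2/(R_1+R_2) = 16×2.7/29.7 = 1.45 V, R_Th = R_1‖R_2 = 2.45 kΩ.
Base-emitter loop: V_Th = I_B·R_Th + V_BE + (β+1)I_B·R_E, so I_B = (1.45 − 0.7) / (2.45 + 201×0.82) = 0.00451 mA.
I_C = β·I_B = 200×0.00451 = 0.902 mA, and I_E = (β+1)I_B = 0.907 mA.
V_CE = V_CC − I_C·R_C − I_E·R_E = 16 − 0.902×2.2 − 0.907×0.82 = 13.3 V.
V_CE = 13.3 V > 0.2 V confirms active-region operation.

I_C ≈ 0.9 mA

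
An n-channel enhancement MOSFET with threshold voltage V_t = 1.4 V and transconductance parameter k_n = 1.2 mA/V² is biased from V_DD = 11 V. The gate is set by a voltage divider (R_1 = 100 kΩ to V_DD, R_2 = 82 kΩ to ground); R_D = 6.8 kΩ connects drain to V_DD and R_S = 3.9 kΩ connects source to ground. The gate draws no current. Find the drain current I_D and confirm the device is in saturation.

V_G = V_DD·R_2/(R_1+R_2) = 11×82/182 = 4.96 V.
Assume saturation: I_D = (k_n/2)(V_GS − V_t)² with V_GS = V_G − I_D·R_S = 4.96 − 3.9·I_D.
Substituting gives 9.13·I_D² − 17.6·I_D + 7.59 = 0, with roots I_D = 0.646 or 1.29 mA.
The root I_D = 1.29 mA gives V_GS = -0.0648 V ≤ V_t, so take I_D = 0.646 mA.
Then V_GS = 2.44 V and V_DS = V_DD − I_D(R_D+R_S) = 11 − 0.646×10.7 = 4.09 V.
Saturation requires V_DS ≥ V_GS − V_t = 1.04 V; 4.09 ≥ 1.04 ✓.

I_D ≈ 0.65 mA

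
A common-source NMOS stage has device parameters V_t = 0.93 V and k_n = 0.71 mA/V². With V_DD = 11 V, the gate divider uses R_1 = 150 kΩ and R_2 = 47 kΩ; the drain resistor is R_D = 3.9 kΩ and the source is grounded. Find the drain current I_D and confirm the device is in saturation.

V_G = V_DD·R_2/(R_1+R_2) = 11×47/197 = 2.62 V. With the source grounded, V_GS = V_G = 2.62 V.
Assume saturation: I_D = (k_n/2)(V_GS − V_t)² = (0.71/2)×(2.62 − 0.93)² = 0.355×1.69² = 1.02 mA.
V_DS = V_DD − I_D·R_D = 11 − 1.02×3.9 = 7.03 V.
Saturation requires V_DS ≥ V_GS − V_t = 1.69 V; 7.03 ≥ 1.69 ✓.

I_D ≈ 1 mA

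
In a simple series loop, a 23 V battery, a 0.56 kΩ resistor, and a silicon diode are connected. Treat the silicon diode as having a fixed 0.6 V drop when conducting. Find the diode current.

I ≈ 40 mA

KVL around the loop: 23 = V_D + I·R = 0.6 + I × 0.56 kΩ.
So I = (23 − 0.6) / 0.56 kΩ = 22.4 / 0.56 = 40 mA.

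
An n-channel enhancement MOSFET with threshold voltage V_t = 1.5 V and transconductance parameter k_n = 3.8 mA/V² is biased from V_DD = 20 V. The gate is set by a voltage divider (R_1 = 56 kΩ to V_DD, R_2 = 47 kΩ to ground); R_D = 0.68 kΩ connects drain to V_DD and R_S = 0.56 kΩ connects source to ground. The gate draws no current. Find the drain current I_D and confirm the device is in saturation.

I_D ≈ 9.6 mA

V_G = V_DD·R_2/(R_1+R_2) = 20×47/103 = 9.13 V.
Assume saturation: I_D = (k_n/2)(V_GS − V_t)² with V_GS = V_G − I_D·R_S = 9.13 − 0.56·I_D.
Substituting gives 0.596·I_D² − 17.2·I_D + 111 = 0, with roots I_D = 9.6 or 19.3 mA.
The root I_D = 19.3 mA gives V_GS = -1.69 V ≤ V_t, so take I_D = 9.6 mA.
Then V_GS = 3.75 V and V_DS = V_DD − I_D(R_D+R_S) = 20 − 9.6×1.24 = 8.09 V.
Saturation requires V_DS ≥ V_GS − V_t = 2.25 V; 8.09 ≥ 2.25 ✓.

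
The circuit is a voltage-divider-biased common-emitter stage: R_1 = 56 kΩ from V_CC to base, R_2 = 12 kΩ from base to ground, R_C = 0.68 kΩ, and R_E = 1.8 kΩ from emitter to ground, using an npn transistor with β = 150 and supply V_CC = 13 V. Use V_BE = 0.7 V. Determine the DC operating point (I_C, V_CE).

Thevenize the base divider: V_Th = V_CC·R_2/(R_1+R_2) = 13×12/68 = 2.29 V, R_Th = R_1‖R_2 = 9.88 kΩ.
Base-emitter loop: V_Th = I_B·R_Th + V_BE + (β+1)I_B·R_E, so I_B = (2.29 − 0.7) / (9.88 + 151×1.8) = 0.00566 mA.
I_C = β·I_B = 150×0.00566 = 0.849 mA, and I_E = (β+1)I_B = 0.855 mA.
V_CE = V_CC − I_C·R_C − I_E·R_E = 13 − 0.849×0.68 − 0.855×1.8 = 10.9 V.
V_CE = 10.9 V > 0.2 V confirms active-region operation.

I_C ≈ 0.85 mA, V_CE ≈ 11 V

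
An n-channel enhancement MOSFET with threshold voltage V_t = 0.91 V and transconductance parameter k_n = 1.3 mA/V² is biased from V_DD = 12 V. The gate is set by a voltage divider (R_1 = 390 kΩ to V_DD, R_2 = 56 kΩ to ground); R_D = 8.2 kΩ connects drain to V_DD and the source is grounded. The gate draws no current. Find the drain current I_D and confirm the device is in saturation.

V_G = V_DD·R_2/(R_1+R_2) = 12×56/446 = 1.51 V. With the source grounded, V_GS = V_G = 1.51 V.
Assume saturation: I_D = (k_n/2)(V_GS − V_t)² = (1.3/2)×(1.51 − 0.91)² = 0.65×0.597² = 0.231 mA.
V_DS = V_DD − I_D·R_D = 12 − 0.231×8.2 = 10.1 V.
Saturation requires V_DS ≥ V_GS − V_t = 0.597 V; 10.1 ≥ 0.597 ✓.

I_D ≈ 0.23 mA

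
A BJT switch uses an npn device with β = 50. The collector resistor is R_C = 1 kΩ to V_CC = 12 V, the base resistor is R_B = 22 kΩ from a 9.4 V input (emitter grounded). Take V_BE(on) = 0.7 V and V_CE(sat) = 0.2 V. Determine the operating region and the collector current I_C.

Assume active: I_B = (9.4 − 0.7)/22 = 0.395 mA, giving I_C = β·I_B = 19.8 mA.
But then V_CE = 12 − 19.8×1 = -7.77 V < V_CE(sat) = 0.2 V — impossible in the active region.
So the transistor is saturated. With V_CE = 0.2 V, I_C = (V_CC − 0.2)/R_C = 11.8/1 = 11.8 mA.
Check: β·I_B = 19.8 mA > I_C = 11.8 mA, confirming saturation.

saturation; I_C ≈ 12 mA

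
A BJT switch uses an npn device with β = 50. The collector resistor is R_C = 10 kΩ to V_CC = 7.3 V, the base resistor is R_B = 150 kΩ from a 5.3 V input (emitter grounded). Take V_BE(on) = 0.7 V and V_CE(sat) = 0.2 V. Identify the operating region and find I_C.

saturation; I_C ≈ 0.71 mA

Assume active: I_B = (5.3 − 0.7)/150 = 0.0307 mA, giving I_C = β·I_B = 1.53 mA.
But then V_CE = 7.3 − 1.53×10 = -8.03 V < V_CE(sat) = 0.2 V — impossible in the active region.
So the transistor is saturated. With V_CE = 0.2 V, I_C = (V_CC − 0.2)/R_C = 7.1/10 = 0.71 mA.
Check: β·I_B = 1.53 mA > I_C = 0.71 mA, confirming saturation.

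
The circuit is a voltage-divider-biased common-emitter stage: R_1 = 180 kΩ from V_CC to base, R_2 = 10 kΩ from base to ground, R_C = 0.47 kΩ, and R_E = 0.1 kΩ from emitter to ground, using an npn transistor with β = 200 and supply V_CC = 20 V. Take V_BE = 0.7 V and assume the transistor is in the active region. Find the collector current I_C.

I_C ≈ 2.4 mA

Thevenize the base divider: V_Th = V_CC·R_2/(R_1+R_2) = 20×10/190 = 1.05 V, R_Th = R_1‖R_2 = 9.47 kΩ.
Base-emitter loop: V_Th = I_B·R_Th + V_BE + (β+1)I_B·R_E, so I_B = (1.05 − 0.7) / (9.47 + 201×0.1) = 0.0119 mA.
I_C = β·I_B = 200×0.0119 = 2.38 mA, and I_E = (β+1)I_B = 2.4 mA.
V_CE = V_CC − I_C·R_C − I_E·R_E = 20 − 2.38×0.47 − 2.4×0.1 = 18.6 V.
V_CE = 18.6 V > 0.2 V confirms active-region operation.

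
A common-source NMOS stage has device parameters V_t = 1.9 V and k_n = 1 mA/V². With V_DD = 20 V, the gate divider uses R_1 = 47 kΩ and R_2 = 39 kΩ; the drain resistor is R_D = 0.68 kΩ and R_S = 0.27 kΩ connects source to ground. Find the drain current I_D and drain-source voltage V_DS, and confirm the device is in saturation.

I_D ≈ 10 mA, V_DS ≈ 11 V

V_G = V_DD·R_2/(R_1+R_2) = 20×39/86 = 9.07 V.
Assume saturation: I_D = (k_n/2)(V_GS − V_t)² with V_GS = V_G − I_D·R_S = 9.07 − 0.27·I_D.
Substituting gives 0.0365·I_D² − 2.94·I_D + 25.7 = 0, with roots I_D = 10 or 70.5 mA.
The root I_D = 70.5 mA gives V_GS = -9.98 V ≤ V_t, so take I_D = 10 mA.
Then V_GS = 6.37 V and V_DS = V_DD − I_D(R_D+R_S) = 20 − 10×0.95 = 10.5 V.
Saturation requires V_DS ≥ V_GS − V_t = 4.47 V; 10.5 ≥ 4.47 ✓.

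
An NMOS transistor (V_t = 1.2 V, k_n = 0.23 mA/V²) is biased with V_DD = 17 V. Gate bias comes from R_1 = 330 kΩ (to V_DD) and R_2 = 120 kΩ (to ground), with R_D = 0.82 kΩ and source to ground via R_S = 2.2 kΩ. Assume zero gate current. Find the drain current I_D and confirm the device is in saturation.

V_G = V_DD·R_2/(R_1+R_2) = 17×120/450 = 4.53 V.
Assume saturation: I_D = (k_n/2)(V_GS − V_t)² with V_GS = V_G − I_D·R_S = 4.53 − 2.2·I_D.
Substituting gives 0.557·I_D² − 2.69·I_D + 1.28 = 0, with roots I_D = 0.535 or 4.29 mA.
The root I_D = 4.29 mA gives V_GS = -4.91 V ≤ V_t, so take I_D = 0.535 mA.
Then V_GS = 3.36 V and V_DS = V_DD − I_D(R_D+R_S) = 17 − 0.535×3.02 = 15.4 V.
Saturation requires V_DS ≥ V_GS − V_t = 2.16 V; 15.4 ≥ 2.16 ✓.

I_D ≈ 0.53 mA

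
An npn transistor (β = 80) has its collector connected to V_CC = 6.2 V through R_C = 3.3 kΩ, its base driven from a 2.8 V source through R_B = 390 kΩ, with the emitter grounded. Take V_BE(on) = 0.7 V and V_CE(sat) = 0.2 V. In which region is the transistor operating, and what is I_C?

Assume active. Base-emitter loop: I_B = (V_BB − V_BE)/R_B = (2.8 − 0.7)/390 = 0.00538 mA.
I_C = β·I_B = 80×0.00538 = 0.431 mA.
V_CE = V_CC − I_C·R_C = 6.2 − 0.431×3.3 = 4.78 V > V_CE(sat), so the active-region assumption holds.

active; I_C ≈ 0.43 mA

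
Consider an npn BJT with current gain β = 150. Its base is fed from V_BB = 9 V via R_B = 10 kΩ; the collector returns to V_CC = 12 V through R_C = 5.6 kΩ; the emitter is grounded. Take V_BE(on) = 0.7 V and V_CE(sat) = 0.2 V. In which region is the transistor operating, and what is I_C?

Assume active: I_B = (9 − 0.7)/10 = 0.83 mA, giving I_C = β·I_B = 125 mA.
But then V_CE = 12 − 125×5.6 = -685 V < V_CE(sat) = 0.2 V — impossible in the active region.
So the transistor is saturated. With V_CE = 0.2 V, I_C = (V_CC − 0.2)/R_C = 11.8/5.6 = 2.11 mA.
Check: β·I_B = 125 mA > I_C = 2.11 mA, confirming saturation.

saturation; I_C ≈ 2.1 mA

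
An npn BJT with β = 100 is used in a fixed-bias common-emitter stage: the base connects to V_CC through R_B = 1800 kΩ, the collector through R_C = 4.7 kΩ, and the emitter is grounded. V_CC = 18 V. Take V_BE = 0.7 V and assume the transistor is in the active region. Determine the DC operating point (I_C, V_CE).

Base loop: V_CC = I_B·R_B + V_BE, so I_B = (18 − 0.7)/1800 kΩ = 0.00961 mA.
In the active region I_C = β·I_B = 100 × 0.00961 = 0.961 mA.
Collector loop: V_CE = V_CC − I_C·R_C = 18 − 0.961×4.7 = 13.5 V.
Since V_CE = 13.5 V > V_CE(sat) ≈ 0.2 V, the transistor is in the active region as assumed.

I_C ≈ 0.96 mA, V_CE ≈ 13 V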